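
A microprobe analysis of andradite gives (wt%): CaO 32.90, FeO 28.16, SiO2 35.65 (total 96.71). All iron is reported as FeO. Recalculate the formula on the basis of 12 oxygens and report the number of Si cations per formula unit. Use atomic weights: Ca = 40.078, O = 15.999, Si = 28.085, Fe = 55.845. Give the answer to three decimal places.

3.288 Si apfu

CaO: 32.90/56.077 = 0.58669 mol → 0.58669 mol Ca, 0.58669 mol O.
FeO: 28.16/71.844 = 0.39196 mol → 0.39196 mol Fe, 0.39196 mol O.
SiO2: 35.65/60.083 = 0.59335 mol → 0.59335 mol Si, 1.18670 mol O.
Total oxygen = 2.16535 mol. Normalization factor = 12/2.16535 = 5.54183.
Si per 12 O = 0.59335 × 5.54183 = 3.288.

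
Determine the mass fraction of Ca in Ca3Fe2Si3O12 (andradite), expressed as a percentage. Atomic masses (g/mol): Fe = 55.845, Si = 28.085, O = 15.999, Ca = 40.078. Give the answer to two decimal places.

23.66 mass %

M(Ca3Fe2Si3O12) = 508.167 g/mol.
Ca contributes 3 × 40.078 = 120.234 g per mole.
120.234/508.167 = 0.2366 → 23.66%.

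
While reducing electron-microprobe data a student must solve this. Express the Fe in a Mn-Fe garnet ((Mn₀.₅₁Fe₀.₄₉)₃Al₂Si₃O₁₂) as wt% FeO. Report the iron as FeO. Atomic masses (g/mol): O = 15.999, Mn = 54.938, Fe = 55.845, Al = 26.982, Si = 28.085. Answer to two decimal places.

21.28 wt%

Molar mass of (Mn₀.₅₁Fe₀.₄₉)₃Al₂Si₃O₁₂ = 1.53×54.938 + 1.47×55.845 + 2×26.982 + 3×28.085 + 12×15.999 = 496.354 g/mol.
Each formula unit contains 1.47 Fe, equivalent to 1.47/1 = 1.4700 mol FeO.
M(FeO) = 1×55.845 + 1×15.999 = 71.844 g/mol.
Mass of FeO per formula unit = 1.4700 × 71.844 = 105.611 g.
FeO wt% = 105.611 / 496.354 × 100 = 21.28%.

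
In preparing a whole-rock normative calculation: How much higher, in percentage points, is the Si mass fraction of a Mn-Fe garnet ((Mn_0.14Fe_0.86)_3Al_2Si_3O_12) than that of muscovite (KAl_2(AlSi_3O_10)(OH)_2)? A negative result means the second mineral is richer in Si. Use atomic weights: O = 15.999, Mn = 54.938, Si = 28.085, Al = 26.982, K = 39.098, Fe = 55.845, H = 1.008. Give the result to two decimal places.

-4.21 percentage points

First mineral: 84.255 g Si in 497.361 g formula = 16.94 wt% Si.
Second mineral: 84.255 g Si in 398.303 g formula = 21.15 wt% Si.
16.94% − 21.15% gives a difference of -4.21 percentage points.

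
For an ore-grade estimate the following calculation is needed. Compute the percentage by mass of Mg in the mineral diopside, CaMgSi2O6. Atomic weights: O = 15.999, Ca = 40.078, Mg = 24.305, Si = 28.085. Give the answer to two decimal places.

11.22 mass %

M(CaMgSi2O6) = 216.547 g/mol.
Mg contributes 1 × 24.305 = 24.305 g per mole.
24.305/216.547 = 0.1122 → 11.22%.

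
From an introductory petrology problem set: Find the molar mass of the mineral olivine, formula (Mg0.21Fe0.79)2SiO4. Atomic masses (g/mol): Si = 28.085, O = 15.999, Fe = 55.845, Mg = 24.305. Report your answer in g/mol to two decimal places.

190.52 g/mol

The formula mass is the sum 0.42*24.305 + 1.58*55.845 + 1*28.085 + 4*15.999.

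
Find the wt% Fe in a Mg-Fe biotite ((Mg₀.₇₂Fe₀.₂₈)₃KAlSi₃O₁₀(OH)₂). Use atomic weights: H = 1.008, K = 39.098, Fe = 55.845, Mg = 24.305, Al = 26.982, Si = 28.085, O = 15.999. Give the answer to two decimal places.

10.57 mass %

Formula mass = 2.16*24.305 + 0.84*55.845 + 1*39.098 + 1*26.982 + 3*28.085 + 12*15.999 + 2*1.008 = 443.748 g/mol, of which 46.910 g is Fe.
So Fe makes up 46.910/443.748 = 0.1057 of the mass, i.e. 10.57%.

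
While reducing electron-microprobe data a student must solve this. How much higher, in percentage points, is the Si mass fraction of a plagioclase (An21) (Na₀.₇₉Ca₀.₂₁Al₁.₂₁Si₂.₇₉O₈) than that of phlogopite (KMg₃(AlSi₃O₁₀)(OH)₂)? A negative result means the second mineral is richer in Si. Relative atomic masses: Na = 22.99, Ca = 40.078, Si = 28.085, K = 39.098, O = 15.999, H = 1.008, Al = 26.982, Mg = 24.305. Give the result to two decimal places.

M(Na₀.₇₉Ca₀.₂₁Al₁.₂₁Si₂.₇₉O₈) = 265.576 g/mol, so wt% Si = 78.357/265.576 × 100 = 29.50%.
M(KMg₃(AlSi₃O₁₀)(OH)₂) = 417.254 g/mol, so wt% Si = 84.255/417.254 × 100 = 20.19%.
29.50 − 20.19 = 9.31 pp.

9.31 percentage points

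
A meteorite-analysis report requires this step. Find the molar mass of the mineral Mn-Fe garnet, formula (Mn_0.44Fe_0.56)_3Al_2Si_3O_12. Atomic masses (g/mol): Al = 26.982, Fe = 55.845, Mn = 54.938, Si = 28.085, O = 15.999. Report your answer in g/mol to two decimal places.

496.54 g/mol

M = 1.32(54.938) + 1.68(55.845) + 2(26.982) + 3(28.085) + 12(15.999)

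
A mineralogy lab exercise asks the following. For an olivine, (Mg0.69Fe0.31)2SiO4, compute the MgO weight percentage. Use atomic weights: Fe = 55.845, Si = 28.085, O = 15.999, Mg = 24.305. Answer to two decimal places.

34.71 wt%

Molar mass of (Mg0.69Fe0.31)2SiO4 = 1.38×24.305 + 0.62×55.845 + 1×28.085 + 4×15.999 = 160.246 g/mol.
Each formula unit contains 1.38 Mg, equivalent to 1.38/1 = 1.3800 mol MgO.
M(MgO) = 1×24.305 + 1×15.999 = 40.304 g/mol.
Mass of MgO per formula unit = 1.3800 × 40.304 = 55.620 g.
MgO wt% = 55.620 / 160.246 × 100 = 34.71%.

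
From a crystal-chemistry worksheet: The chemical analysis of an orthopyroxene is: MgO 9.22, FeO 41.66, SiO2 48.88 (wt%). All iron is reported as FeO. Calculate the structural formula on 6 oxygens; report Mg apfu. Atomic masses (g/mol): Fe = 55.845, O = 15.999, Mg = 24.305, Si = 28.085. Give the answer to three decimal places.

MgO: 9.22/40.304 = 0.22876 mol → 0.22876 mol Mg, 0.22876 mol O.
FeO: 41.66/71.844 = 0.57987 mol → 0.57987 mol Fe, 0.57987 mol O.
SiO2: 48.88/60.083 = 0.81354 mol → 0.81354 mol Si, 1.62708 mol O.
Total oxygen = 2.43571 mol. Normalization factor = 6/2.43571 = 2.46335.
Mg per 6 O = 0.22876 × 2.46335 = 0.564.

0.564 Mg apfu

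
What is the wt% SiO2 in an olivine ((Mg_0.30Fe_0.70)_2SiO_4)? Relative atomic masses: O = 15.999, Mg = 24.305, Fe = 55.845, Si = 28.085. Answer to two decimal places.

M((Mg_0.30Fe_0.70)_2SiO_4) = 184.847 g/mol; M(SiO2) = 60.083 g/mol.
Moles SiO2 per formula unit = 1 Si ÷ 1 = 1.0000.
SiO2 fraction = (1.0000 × 60.083) / 184.847 = 60.083/184.847 = 0.3250.

32.50 wt%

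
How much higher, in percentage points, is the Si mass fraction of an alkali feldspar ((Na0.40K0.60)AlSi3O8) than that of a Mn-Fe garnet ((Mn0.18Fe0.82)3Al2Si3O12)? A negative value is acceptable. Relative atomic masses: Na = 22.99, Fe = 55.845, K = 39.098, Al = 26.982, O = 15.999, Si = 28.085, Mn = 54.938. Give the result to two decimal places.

14.05 percentage points

First mineral: 84.255 g Si in 271.884 g formula = 30.99 wt% Si.
Second mineral: 84.255 g Si in 497.252 g formula = 16.94 wt% Si.
30.99% − 16.94% gives a difference of 14.05 percentage points.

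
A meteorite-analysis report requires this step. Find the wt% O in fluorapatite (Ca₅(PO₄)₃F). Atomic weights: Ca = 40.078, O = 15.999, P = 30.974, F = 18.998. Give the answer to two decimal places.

38.07 mass %

Formula mass = 5*40.078 + 3*30.974 + 12*15.999 + 1*18.998 = 504.298 g/mol, of which 191.988 g is O.
So O makes up 191.988/504.298 = 0.3807 of the mass, i.e. 38.07%.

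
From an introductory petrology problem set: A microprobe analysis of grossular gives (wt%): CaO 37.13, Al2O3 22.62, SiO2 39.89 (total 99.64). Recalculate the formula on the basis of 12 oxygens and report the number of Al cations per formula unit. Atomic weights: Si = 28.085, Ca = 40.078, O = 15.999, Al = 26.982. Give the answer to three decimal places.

2.005 Al apfu

CaO: 37.13/56.077 = 0.66213 mol → 0.66213 mol Ca, 0.66213 mol O.
Al2O3: 22.62/101.961 = 0.22185 mol → 0.44370 mol Al, 0.66555 mol O.
SiO2: 39.89/60.083 = 0.66391 mol → 0.66391 mol Si, 1.32782 mol O.
Total oxygen = 2.65550 mol. Normalization factor = 12/2.65550 = 4.51892.
Al per 12 O = 0.44370 × 4.51892 = 2.005.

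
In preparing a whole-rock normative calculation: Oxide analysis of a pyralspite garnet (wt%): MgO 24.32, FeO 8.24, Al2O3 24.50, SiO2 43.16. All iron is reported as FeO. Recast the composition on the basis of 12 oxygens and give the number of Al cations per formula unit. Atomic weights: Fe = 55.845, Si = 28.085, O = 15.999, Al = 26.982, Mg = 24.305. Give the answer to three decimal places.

MgO: 24.32/40.304 = 0.60341 mol → 0.60341 mol Mg, 0.60341 mol O.
FeO: 8.24/71.844 = 0.11469 mol → 0.11469 mol Fe, 0.11469 mol O.
Al2O3: 24.50/101.961 = 0.24029 mol → 0.48058 mol Al, 0.72087 mol O.
SiO2: 43.16/60.083 = 0.71834 mol → 0.71834 mol Si, 1.43668 mol O.
Total oxygen = 2.87565 mol. Normalization factor = 12/2.87565 = 4.17297.
Al per 12 O = 0.48058 × 4.17297 = 2.005.

2.005 Al apfu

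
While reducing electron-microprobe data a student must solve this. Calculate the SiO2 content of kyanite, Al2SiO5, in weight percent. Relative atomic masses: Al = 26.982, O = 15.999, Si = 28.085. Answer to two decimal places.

M(Al2SiO5) = 162.044 g/mol; M(SiO2) = 60.083 g/mol.
Moles SiO2 per formula unit = 1 Si ÷ 1 = 1.0000.
SiO2 fraction = (1.0000 × 60.083) / 162.044 = 60.083/162.044 = 0.3708.

37.08 wt%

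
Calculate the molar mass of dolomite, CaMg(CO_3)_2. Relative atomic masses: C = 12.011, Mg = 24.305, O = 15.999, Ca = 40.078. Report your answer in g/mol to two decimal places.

The formula mass is the sum 1×40.078 + 1×24.305 + 2×12.011 + 6×15.999.

184.40 g/mol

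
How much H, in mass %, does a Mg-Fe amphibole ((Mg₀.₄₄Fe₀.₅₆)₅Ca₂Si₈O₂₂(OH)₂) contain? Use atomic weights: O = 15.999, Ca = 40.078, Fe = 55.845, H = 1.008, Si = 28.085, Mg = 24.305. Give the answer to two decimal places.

0.22 mass %

Molar mass of (Mg₀.₄₄Fe₀.₅₆)₅Ca₂Si₈O₂₂(OH)₂: 2.20·24.305 + 2.80·55.845 + 2·40.078 + 8·28.085 + 24·15.999 + 2·1.008 = 900.665 g/mol.
Mass of H per formula unit: 2 × 1.008 = 2.016 g.
Weight fraction H = 2.016 / 900.665 = 0.0022.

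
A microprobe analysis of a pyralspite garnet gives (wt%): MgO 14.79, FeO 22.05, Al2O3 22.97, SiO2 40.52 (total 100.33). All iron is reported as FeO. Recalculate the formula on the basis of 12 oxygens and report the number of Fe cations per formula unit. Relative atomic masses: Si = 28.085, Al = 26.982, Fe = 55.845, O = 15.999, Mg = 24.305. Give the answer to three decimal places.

1.365 Fe apfu

MgO (M=40.304): mol = 0.36696; Mg = 0.36696, O = 0.36696.
FeO (M=71.844): mol = 0.30691; Fe = 0.30691, O = 0.30691.
Al2O3 (M=101.961): mol = 0.22528; Al = 0.45056, O = 0.67584.
SiO2 (M=60.083): mol = 0.67440; Si = 0.67440, O = 1.34880.
ΣO = 2.69851; factor = 12/ΣO = 4.44690.
Fe apfu = 0.30691 × 4.44690 = 1.365.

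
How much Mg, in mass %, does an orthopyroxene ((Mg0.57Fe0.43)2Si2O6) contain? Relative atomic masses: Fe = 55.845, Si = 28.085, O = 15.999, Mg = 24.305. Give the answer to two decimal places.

Formula mass = 1.14*24.305 + 0.86*55.845 + 2*28.085 + 6*15.999 = 227.898 g/mol, of which 27.708 g is Mg.
So Mg makes up 27.708/227.898 = 0.1216 of the mass, i.e. 12.16%.

12.16 mass %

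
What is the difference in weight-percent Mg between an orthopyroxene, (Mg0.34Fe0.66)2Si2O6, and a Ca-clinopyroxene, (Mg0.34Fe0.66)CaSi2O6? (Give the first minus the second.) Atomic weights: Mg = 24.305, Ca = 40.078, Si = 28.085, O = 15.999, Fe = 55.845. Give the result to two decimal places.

3.34 percentage points

M((Mg0.34Fe0.66)2Si2O6) = 242.407 g/mol, so wt% Mg = 16.527/242.407 × 100 = 6.82%.
M((Mg0.34Fe0.66)CaSi2O6) = 237.363 g/mol, so wt% Mg = 8.264/237.363 × 100 = 3.48%.
6.82 − 3.48 = 3.34 pp.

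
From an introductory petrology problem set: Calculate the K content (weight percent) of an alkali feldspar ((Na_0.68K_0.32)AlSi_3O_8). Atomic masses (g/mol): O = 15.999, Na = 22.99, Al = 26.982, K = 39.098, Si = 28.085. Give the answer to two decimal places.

4.68 weight percent

Formula mass = 0.68·22.99 + 0.32·39.098 + 1·26.982 + 3·28.085 + 8·15.999 = 267.374 g/mol, of which 12.511 g is K.
So K makes up 12.511/267.374 = 0.0468 of the mass, i.e. 4.68%.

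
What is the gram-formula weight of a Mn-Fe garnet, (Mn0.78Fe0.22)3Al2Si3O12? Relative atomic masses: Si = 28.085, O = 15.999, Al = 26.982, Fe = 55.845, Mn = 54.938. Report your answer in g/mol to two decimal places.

Mn: 2.34 × 54.938 = 128.5549
Fe: 0.66 × 55.845 = 36.8577
Al: 2 × 26.982 = 53.9640
Si: 3 × 28.085 = 84.2550
O: 12 × 15.999 = 191.9880
Summing the contributions gives the formula mass.

495.62 g/mol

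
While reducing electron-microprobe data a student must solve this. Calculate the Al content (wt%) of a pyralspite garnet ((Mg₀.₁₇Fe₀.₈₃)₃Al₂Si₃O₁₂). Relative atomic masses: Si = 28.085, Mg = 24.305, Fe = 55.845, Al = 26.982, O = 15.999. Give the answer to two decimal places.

11.20 wt%

Formula mass = 0.51*24.305 + 2.49*55.845 + 2*26.982 + 3*28.085 + 12*15.999 = 481.657 g/mol, of which 53.964 g is Al.
So Al makes up 53.964/481.657 = 0.1120 of the mass, i.e. 11.20%.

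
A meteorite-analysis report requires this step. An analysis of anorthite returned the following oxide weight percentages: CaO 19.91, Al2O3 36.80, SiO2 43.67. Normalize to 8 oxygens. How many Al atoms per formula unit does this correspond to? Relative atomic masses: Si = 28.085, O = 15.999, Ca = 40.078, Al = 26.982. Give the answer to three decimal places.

CaO: 19.91/56.077 = 0.35505 mol → 0.35505 mol Ca, 0.35505 mol O.
Al2O3: 36.80/101.961 = 0.36092 mol → 0.72184 mol Al, 1.08276 mol O.
SiO2: 43.67/60.083 = 0.72683 mol → 0.72683 mol Si, 1.45366 mol O.
Total oxygen = 2.89147 mol. Normalization factor = 8/2.89147 = 2.76676.
Al per 8 O = 0.72184 × 2.76676 = 1.997.

1.997 Al apfu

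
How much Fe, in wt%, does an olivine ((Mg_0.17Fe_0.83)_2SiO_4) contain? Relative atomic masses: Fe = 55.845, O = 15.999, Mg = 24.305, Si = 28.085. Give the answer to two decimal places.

Molar mass of (Mg_0.17Fe_0.83)_2SiO_4: 0.34*24.305 + 1.66*55.845 + 1*28.085 + 4*15.999 = 193.047 g/mol.
Mass of Fe per formula unit: 1.66 × 55.845 = 92.703 g.
Weight fraction Fe = 92.703 / 193.047 = 0.4802.

48.02 wt%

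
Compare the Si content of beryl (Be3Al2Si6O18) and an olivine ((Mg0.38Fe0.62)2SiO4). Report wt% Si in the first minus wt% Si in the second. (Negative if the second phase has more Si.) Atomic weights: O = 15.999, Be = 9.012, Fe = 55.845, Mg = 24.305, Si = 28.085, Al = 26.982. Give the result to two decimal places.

Si in Be3Al2Si6O18: molar mass 537.492 g/mol; 6×28.085 = 168.510 g → 31.35 wt%.
Si in (Mg0.38Fe0.62)2SiO4: molar mass 179.801 g/mol; 1×28.085 = 28.085 g → 15.62 wt%.
Difference = 31.35 − 15.62 = 15.73 percentage points.

15.73 percentage points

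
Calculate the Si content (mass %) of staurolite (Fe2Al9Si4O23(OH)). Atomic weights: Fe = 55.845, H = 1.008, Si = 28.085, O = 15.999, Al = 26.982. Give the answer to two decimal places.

13.19 mass %

M(Fe2Al9Si4O23(OH)) = 851.852 g/mol.
Si contributes 4 × 28.085 = 112.340 g per mole.
112.340/851.852 = 0.1319 → 13.19%.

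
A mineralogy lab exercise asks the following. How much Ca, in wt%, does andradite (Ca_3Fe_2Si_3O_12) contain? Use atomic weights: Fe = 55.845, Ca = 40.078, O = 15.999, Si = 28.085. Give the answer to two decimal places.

Formula mass = 3·40.078 + 2·55.845 + 3·28.085 + 12·15.999 = 508.167 g/mol, of which 120.234 g is Ca.
So Ca makes up 120.234/508.167 = 0.2366 of the mass, i.e. 23.66%.

23.66 wt%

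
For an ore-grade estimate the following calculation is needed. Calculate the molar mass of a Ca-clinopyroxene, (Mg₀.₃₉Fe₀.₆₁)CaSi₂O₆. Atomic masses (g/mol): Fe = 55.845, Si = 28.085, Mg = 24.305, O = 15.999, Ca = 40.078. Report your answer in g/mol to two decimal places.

235.79 g/mol

M = 0.39(24.305) + 0.61(55.845) + 1(40.078) + 2(28.085) + 6(15.999)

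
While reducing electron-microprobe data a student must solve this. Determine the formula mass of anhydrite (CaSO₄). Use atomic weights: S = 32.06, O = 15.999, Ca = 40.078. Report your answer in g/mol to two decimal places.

136.13 g/mol

The formula mass is the sum 1*40.078 + 1*32.06 + 4*15.999.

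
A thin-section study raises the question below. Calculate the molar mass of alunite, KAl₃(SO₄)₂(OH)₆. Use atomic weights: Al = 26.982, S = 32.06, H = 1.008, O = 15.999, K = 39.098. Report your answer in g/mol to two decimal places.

414.20 g/mol

M = 1*39.098 + 3*26.982 + 2*32.06 + 14*15.999 + 6*1.008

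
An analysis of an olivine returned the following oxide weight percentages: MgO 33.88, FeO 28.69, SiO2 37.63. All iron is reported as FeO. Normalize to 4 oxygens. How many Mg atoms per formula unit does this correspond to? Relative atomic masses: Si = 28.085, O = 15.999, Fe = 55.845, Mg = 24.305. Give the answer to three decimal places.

MgO (M=40.304): mol = 0.84061; Mg = 0.84061, O = 0.84061.
FeO (M=71.844): mol = 0.39934; Fe = 0.39934, O = 0.39934.
SiO2 (M=60.083): mol = 0.62630; Si = 0.62630, O = 1.25260.
ΣO = 2.49255; factor = 4/ΣO = 1.60478.
Mg apfu = 0.84061 × 1.60478 = 1.349.

1.349 Mg apfu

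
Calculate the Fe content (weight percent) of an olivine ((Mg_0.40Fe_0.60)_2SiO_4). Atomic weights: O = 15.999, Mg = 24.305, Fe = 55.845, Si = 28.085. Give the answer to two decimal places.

37.53 weight percent

M((Mg_0.40Fe_0.60)_2SiO_4) = 178.539 g/mol.
Fe contributes 1.20 × 55.845 = 67.014 g per mole.
67.014/178.539 = 0.3753 → 37.53%.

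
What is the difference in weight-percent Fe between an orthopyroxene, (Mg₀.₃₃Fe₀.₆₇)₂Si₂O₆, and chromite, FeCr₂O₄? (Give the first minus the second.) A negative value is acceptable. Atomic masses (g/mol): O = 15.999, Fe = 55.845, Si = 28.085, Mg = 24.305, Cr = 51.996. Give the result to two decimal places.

Fe in (Mg₀.₃₃Fe₀.₆₇)₂Si₂O₆: molar mass 243.038 g/mol; 1.34×55.845 = 74.832 g → 30.79 wt%.
Fe in FeCr₂O₄: molar mass 223.833 g/mol; 1×55.845 = 55.845 g → 24.95 wt%.
Difference = 30.79 − 24.95 = 5.84 percentage points.

5.84 percentage points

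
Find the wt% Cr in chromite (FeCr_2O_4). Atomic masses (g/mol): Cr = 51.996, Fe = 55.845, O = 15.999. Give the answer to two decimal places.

46.46 weight percent

Molar mass of FeCr_2O_4: 1×55.845 + 2×51.996 + 4×15.999 = 223.833 g/mol.
Mass of Cr per formula unit: 2 × 51.996 = 103.992 g.
Weight fraction Cr = 103.992 / 223.833 = 0.4646.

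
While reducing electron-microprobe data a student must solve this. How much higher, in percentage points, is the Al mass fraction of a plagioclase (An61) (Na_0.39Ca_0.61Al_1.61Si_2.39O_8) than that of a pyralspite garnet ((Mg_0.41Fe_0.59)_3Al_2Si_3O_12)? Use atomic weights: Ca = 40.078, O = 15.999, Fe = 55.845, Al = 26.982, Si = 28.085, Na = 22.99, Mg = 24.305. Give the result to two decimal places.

4.21 percentage points

M(Na_0.39Ca_0.61Al_1.61Si_2.39O_8) = 271.970 g/mol, so wt% Al = 43.441/271.970 × 100 = 15.97%.
M((Mg_0.41Fe_0.59)_3Al_2Si_3O_12) = 458.948 g/mol, so wt% Al = 53.964/458.948 × 100 = 11.76%.
15.97 − 11.76 = 4.21 pp.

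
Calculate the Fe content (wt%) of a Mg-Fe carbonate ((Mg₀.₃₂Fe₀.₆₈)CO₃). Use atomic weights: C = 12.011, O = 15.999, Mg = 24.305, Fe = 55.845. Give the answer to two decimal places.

35.91 wt%

Molar mass of (Mg₀.₃₂Fe₀.₆₈)CO₃: 0.32*24.305 + 0.68*55.845 + 1*12.011 + 3*15.999 = 105.760 g/mol.
Mass of Fe per formula unit: 0.68 × 55.845 = 37.975 g.
Weight fraction Fe = 37.975 / 105.760 = 0.3591.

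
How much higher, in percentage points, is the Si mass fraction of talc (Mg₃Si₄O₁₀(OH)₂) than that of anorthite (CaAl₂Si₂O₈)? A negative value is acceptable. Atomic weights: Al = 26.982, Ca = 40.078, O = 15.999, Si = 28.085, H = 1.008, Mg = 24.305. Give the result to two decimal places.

M(Mg₃Si₄O₁₀(OH)₂) = 379.259 g/mol, so wt% Si = 112.340/379.259 × 100 = 29.62%.
M(CaAl₂Si₂O₈) = 278.204 g/mol, so wt% Si = 56.170/278.204 × 100 = 20.19%.
29.62 − 20.19 = 9.43 pp.

9.43 percentage points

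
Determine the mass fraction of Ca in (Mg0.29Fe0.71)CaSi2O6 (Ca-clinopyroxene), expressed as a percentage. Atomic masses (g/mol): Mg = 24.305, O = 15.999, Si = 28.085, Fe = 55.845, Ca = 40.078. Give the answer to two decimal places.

Formula mass = 0.29·24.305 + 0.71·55.845 + 1·40.078 + 2·28.085 + 6·15.999 = 238.940 g/mol, of which 40.078 g is Ca.
So Ca makes up 40.078/238.940 = 0.1677 of the mass, i.e. 16.77%.

16.77 wt%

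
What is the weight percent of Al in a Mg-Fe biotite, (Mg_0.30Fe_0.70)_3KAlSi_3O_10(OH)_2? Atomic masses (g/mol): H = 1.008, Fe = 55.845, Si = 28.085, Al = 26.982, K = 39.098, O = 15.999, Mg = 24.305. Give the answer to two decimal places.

5.58 mass %

Molar mass of (Mg_0.30Fe_0.70)_3KAlSi_3O_10(OH)_2: 0.90*24.305 + 2.10*55.845 + 1*39.098 + 1*26.982 + 3*28.085 + 12*15.999 + 2*1.008 = 483.488 g/mol.
Mass of Al per formula unit: 1 × 26.982 = 26.982 g.
Weight fraction Al = 26.982 / 483.488 = 0.0558.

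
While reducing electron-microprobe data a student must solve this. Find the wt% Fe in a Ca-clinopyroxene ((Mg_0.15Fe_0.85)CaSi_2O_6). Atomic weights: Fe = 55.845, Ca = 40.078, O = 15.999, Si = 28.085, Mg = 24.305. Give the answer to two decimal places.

Formula mass = 0.15·24.305 + 0.85·55.845 + 1·40.078 + 2·28.085 + 6·15.999 = 243.356 g/mol, of which 47.468 g is Fe.
So Fe makes up 47.468/243.356 = 0.1951 of the mass, i.e. 19.51%.

19.51 mass %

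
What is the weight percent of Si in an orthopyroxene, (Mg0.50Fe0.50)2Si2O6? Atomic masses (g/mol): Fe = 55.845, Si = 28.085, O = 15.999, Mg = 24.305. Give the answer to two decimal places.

Molar mass of (Mg0.50Fe0.50)2Si2O6: 1*24.305 + 1*55.845 + 2*28.085 + 6*15.999 = 232.314 g/mol.
Mass of Si per formula unit: 2 × 28.085 = 56.170 g.
Weight fraction Si = 56.170 / 232.314 = 0.2418.

24.18 wt%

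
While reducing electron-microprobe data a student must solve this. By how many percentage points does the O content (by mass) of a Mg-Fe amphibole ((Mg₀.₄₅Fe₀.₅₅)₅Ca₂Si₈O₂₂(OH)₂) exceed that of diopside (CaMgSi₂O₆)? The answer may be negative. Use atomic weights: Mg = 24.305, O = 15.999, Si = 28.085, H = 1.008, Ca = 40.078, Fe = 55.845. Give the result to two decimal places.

First mineral: 383.976 g O in 899.088 g formula = 42.71 wt% O.
Second mineral: 95.994 g O in 216.547 g formula = 44.33 wt% O.
42.71% − 44.33% gives a difference of -1.62 percentage points.

-1.62 percentage points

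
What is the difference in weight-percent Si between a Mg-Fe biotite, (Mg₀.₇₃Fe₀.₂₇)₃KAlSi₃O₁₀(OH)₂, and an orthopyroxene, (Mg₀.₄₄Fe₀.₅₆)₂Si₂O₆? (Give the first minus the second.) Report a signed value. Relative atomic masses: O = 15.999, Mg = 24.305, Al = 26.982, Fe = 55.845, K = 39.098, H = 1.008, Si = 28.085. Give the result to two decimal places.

-4.76 percentage points

M((Mg₀.₇₃Fe₀.₂₇)₃KAlSi₃O₁₀(OH)₂) = 442.801 g/mol, so wt% Si = 84.255/442.801 × 100 = 19.03%.
M((Mg₀.₄₄Fe₀.₅₆)₂Si₂O₆) = 236.099 g/mol, so wt% Si = 56.170/236.099 × 100 = 23.79%.
19.03 − 23.79 = -4.76 pp.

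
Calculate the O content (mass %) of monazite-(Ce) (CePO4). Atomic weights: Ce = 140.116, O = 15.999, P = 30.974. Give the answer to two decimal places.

Formula mass = 1*140.116 + 1*30.974 + 4*15.999 = 235.086 g/mol, of which 63.996 g is O.
So O makes up 63.996/235.086 = 0.2722 of the mass, i.e. 27.22%.

27.22 mass %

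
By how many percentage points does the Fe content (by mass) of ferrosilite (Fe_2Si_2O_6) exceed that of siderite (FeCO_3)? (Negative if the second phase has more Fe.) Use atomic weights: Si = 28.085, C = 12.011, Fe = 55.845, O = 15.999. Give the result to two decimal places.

Fe in Fe_2Si_2O_6: molar mass 263.854 g/mol; 2×55.845 = 111.690 g → 42.33 wt%.
Fe in FeCO_3: molar mass 115.853 g/mol; 1×55.845 = 55.845 g → 48.20 wt%.
Difference = 42.33 − 48.20 = -5.87 percentage points.

-5.87 percentage points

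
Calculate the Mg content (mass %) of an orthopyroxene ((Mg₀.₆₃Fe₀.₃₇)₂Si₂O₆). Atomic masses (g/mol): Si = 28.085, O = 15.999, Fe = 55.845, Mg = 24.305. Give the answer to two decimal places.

Formula mass = 1.26·24.305 + 0.74·55.845 + 2·28.085 + 6·15.999 = 224.114 g/mol, of which 30.624 g is Mg.
So Mg makes up 30.624/224.114 = 0.1366 of the mass, i.e. 13.66%.

13.66 mass %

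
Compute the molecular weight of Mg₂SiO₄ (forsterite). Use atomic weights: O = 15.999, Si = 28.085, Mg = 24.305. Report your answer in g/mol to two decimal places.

140.69 g/mol

The formula mass is the sum 2(24.305) + 1(28.085) + 4(15.999).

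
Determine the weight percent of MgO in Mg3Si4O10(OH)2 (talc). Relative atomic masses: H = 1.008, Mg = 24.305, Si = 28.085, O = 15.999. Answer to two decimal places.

Molar mass of Mg3Si4O10(OH)2 = 3·24.305 + 4·28.085 + 12·15.999 + 2·1.008 = 379.259 g/mol.
Each formula unit contains 3 Mg, equivalent to 3/1 = 3.0000 mol MgO.
M(MgO) = 1×24.305 + 1×15.999 = 40.304 g/mol.
Mass of MgO per formula unit = 3.0000 × 40.304 = 120.912 g.
MgO wt% = 120.912 / 379.259 × 100 = 31.88%.

31.88 wt%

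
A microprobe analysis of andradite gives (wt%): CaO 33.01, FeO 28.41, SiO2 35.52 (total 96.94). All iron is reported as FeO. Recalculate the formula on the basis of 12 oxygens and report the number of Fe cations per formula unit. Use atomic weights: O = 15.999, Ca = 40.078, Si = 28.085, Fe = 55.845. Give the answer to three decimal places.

CaO: 33.01/56.077 = 0.58865 mol → 0.58865 mol Ca, 0.58865 mol O.
FeO: 28.41/71.844 = 0.39544 mol → 0.39544 mol Fe, 0.39544 mol O.
SiO2: 35.52/60.083 = 0.59118 mol → 0.59118 mol Si, 1.18236 mol O.
Total oxygen = 2.16645 mol. Normalization factor = 12/2.16645 = 5.53902.
Fe per 12 O = 0.39544 × 5.53902 = 2.190.

2.190 Fe apfu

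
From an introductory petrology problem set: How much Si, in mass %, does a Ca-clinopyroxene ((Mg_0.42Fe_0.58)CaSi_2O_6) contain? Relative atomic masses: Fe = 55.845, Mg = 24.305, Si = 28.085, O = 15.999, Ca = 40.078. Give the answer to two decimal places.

23.92 mass %

Formula mass = 0.42*24.305 + 0.58*55.845 + 1*40.078 + 2*28.085 + 6*15.999 = 234.840 g/mol, of which 56.170 g is Si.
So Si makes up 56.170/234.840 = 0.2392 of the mass, i.e. 23.92%.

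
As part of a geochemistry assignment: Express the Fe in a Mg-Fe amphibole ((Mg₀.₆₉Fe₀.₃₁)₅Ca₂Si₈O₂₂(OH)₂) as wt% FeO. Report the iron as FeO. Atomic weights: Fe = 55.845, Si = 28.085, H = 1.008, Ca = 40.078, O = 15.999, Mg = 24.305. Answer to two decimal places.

Molar mass of (Mg₀.₆₉Fe₀.₃₁)₅Ca₂Si₈O₂₂(OH)₂ = 3.45*24.305 + 1.55*55.845 + 2*40.078 + 8*28.085 + 24*15.999 + 2*1.008 = 861.240 g/mol.
Each formula unit contains 1.55 Fe, equivalent to 1.55/1 = 1.5500 mol FeO.
M(FeO) = 1×55.845 + 1×15.999 = 71.844 g/mol.
Mass of FeO per formula unit = 1.5500 × 71.844 = 111.358 g.
FeO wt% = 111.358 / 861.240 × 100 = 12.93%.

12.93 wt%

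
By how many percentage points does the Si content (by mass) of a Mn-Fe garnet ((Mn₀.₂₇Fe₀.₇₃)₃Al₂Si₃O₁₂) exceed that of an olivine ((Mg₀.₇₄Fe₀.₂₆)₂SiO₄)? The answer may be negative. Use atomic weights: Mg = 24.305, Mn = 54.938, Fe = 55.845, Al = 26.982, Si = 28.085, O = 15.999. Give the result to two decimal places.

First mineral: 84.255 g Si in 497.007 g formula = 16.95 wt% Si.
Second mineral: 28.085 g Si in 157.092 g formula = 17.88 wt% Si.
16.95% − 17.88% gives a difference of -0.93 percentage points.

-0.93 percentage points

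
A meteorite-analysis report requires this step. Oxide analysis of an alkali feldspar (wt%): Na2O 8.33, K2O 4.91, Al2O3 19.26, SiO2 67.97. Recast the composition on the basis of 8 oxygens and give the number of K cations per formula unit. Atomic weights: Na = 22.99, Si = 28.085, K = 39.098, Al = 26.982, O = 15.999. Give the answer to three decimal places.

0.277 K apfu

Na2O (M=61.979): mol = 0.13440; Na = 0.26880, O = 0.13440.
K2O (M=94.195): mol = 0.05213; K = 0.10426, O = 0.05213.
Al2O3 (M=101.961): mol = 0.18890; Al = 0.37780, O = 0.56670.
SiO2 (M=60.083): mol = 1.13127; Si = 1.13127, O = 2.26254.
ΣO = 3.01577; factor = 8/ΣO = 2.65272.
K apfu = 0.10426 × 2.65272 = 0.277.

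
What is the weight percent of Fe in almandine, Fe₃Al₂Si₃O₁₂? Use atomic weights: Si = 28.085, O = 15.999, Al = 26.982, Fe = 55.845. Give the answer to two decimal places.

Molar mass of Fe₃Al₂Si₃O₁₂: 3×55.845 + 2×26.982 + 3×28.085 + 12×15.999 = 497.742 g/mol.
Mass of Fe per formula unit: 3 × 55.845 = 167.535 g.
Weight fraction Fe = 167.535 / 497.742 = 0.3366.

33.66 wt%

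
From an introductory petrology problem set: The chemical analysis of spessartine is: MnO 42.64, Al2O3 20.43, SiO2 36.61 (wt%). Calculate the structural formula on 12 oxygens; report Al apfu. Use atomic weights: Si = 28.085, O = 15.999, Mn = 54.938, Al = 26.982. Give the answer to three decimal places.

42.64 wt% MnO ÷ 70.937 g/mol = 0.60110 mol, giving 0.60110 Mn and 0.60110 O.
20.43 wt% Al2O3 ÷ 101.961 g/mol = 0.20037 mol, giving 0.40074 Al and 0.60111 O.
36.61 wt% SiO2 ÷ 60.083 g/mol = 0.60932 mol, giving 0.60932 Si and 1.21864 O.
Oxygen sums to 2.42085; scaling by 12/2.42085 = 4.95694 puts the formula on 12 O.
Al: 0.40074 × 4.95694 = 1.986 atoms per formula unit.

1.986 Al apfu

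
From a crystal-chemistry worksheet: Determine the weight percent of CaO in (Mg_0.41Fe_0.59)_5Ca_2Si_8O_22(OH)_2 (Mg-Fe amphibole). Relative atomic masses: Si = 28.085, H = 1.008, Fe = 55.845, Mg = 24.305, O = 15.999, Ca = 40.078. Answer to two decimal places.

Molar mass of (Mg_0.41Fe_0.59)_5Ca_2Si_8O_22(OH)_2 = 2.05×24.305 + 2.95×55.845 + 2×40.078 + 8×28.085 + 24×15.999 + 2×1.008 = 905.396 g/mol.
Each formula unit contains 2 Ca, equivalent to 2/1 = 2.0000 mol CaO.
M(CaO) = 1×40.078 + 1×15.999 = 56.077 g/mol.
Mass of CaO per formula unit = 2.0000 × 56.077 = 112.154 g.
CaO wt% = 112.154 / 905.396 × 100 = 12.39%.

12.39 wt%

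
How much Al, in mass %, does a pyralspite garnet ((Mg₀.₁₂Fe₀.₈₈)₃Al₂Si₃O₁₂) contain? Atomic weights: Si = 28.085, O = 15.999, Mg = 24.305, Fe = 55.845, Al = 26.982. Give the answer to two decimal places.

11.09 mass %

Formula mass = 0.36·24.305 + 2.64·55.845 + 2·26.982 + 3·28.085 + 12·15.999 = 486.388 g/mol, of which 53.964 g is Al.
So Al makes up 53.964/486.388 = 0.1109 of the mass, i.e. 11.09%.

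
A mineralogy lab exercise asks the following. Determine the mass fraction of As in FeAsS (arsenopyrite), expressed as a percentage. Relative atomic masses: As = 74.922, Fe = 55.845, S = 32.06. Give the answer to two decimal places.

Formula mass = 1*55.845 + 1*74.922 + 1*32.06 = 162.827 g/mol, of which 74.922 g is As.
So As makes up 74.922/162.827 = 0.4601 of the mass, i.e. 46.01%.

46.01 wt%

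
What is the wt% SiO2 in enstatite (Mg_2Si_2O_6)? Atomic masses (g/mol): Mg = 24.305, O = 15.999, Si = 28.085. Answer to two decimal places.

Formula mass = 200.774 g/mol.
2 Si → 2.0000 mol SiO2 per formula unit; M(SiO2) = 60.083, so SiO2 mass = 120.166 g.
120.166/200.774 × 100 = 59.85 wt%.

59.85 wt%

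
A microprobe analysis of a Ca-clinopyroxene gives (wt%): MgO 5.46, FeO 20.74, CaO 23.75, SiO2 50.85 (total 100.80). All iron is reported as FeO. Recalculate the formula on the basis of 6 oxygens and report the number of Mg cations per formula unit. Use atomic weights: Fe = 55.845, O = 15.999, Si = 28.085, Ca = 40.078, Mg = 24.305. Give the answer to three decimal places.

0.320 Mg apfu

5.46 wt% MgO ÷ 40.304 g/mol = 0.13547 mol, giving 0.13547 Mg and 0.13547 O.
20.74 wt% FeO ÷ 71.844 g/mol = 0.28868 mol, giving 0.28868 Fe and 0.28868 O.
23.75 wt% CaO ÷ 56.077 g/mol = 0.42352 mol, giving 0.42352 Ca and 0.42352 O.
50.85 wt% SiO2 ÷ 60.083 g/mol = 0.84633 mol, giving 0.84633 Si and 1.69266 O.
Oxygen sums to 2.54033; scaling by 6/2.54033 = 2.36190 puts the formula on 6 O.
Mg: 0.13547 × 2.36190 = 0.320 atoms per formula unit.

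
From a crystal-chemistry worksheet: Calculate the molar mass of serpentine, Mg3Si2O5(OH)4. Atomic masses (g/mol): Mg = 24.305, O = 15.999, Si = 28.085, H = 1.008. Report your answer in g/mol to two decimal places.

277.11 g/mol

M = 3×24.305 + 2×28.085 + 9×15.999 + 4×1.008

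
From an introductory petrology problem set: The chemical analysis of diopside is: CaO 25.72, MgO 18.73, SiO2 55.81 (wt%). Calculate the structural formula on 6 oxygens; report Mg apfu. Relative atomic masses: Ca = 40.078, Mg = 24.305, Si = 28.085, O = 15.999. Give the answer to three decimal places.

1.003 Mg apfu

25.72 wt% CaO ÷ 56.077 g/mol = 0.45866 mol, giving 0.45866 Ca and 0.45866 O.
18.73 wt% MgO ÷ 40.304 g/mol = 0.46472 mol, giving 0.46472 Mg and 0.46472 O.
55.81 wt% SiO2 ÷ 60.083 g/mol = 0.92888 mol, giving 0.92888 Si and 1.85776 O.
Oxygen sums to 2.78114; scaling by 6/2.78114 = 2.15739 puts the formula on 6 O.
Mg: 0.46472 × 2.15739 = 1.003 atoms per formula unit.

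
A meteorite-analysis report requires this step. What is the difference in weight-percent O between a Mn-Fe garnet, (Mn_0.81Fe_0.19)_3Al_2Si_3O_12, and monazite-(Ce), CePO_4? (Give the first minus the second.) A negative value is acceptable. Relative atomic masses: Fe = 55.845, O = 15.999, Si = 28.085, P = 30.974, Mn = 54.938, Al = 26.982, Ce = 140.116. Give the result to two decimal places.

11.52 percentage points

M((Mn_0.81Fe_0.19)_3Al_2Si_3O_12) = 495.538 g/mol, so wt% O = 191.988/495.538 × 100 = 38.74%.
M(CePO_4) = 235.086 g/mol, so wt% O = 63.996/235.086 × 100 = 27.22%.
38.74 − 27.22 = 11.52 pp.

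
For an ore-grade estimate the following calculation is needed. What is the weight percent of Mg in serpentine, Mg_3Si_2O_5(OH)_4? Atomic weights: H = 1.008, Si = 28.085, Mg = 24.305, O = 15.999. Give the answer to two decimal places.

26.31 mass %

Molar mass of Mg_3Si_2O_5(OH)_4: 3×24.305 + 2×28.085 + 9×15.999 + 4×1.008 = 277.108 g/mol.
Mass of Mg per formula unit: 3 × 24.305 = 72.915 g.
Weight fraction Mg = 72.915 / 277.108 = 0.2631.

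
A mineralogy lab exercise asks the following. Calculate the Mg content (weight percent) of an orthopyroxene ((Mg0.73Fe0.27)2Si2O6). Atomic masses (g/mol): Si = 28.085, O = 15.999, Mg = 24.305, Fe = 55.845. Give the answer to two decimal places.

16.29 weight percent

M((Mg0.73Fe0.27)2Si2O6) = 217.806 g/mol.
Mg contributes 1.46 × 24.305 = 35.485 g per mole.
35.485/217.806 = 0.1629 → 16.29%.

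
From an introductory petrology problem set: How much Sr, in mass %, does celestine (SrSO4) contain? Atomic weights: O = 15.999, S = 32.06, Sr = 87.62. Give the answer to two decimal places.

47.70 mass %

Formula mass = 1*87.62 + 1*32.06 + 4*15.999 = 183.676 g/mol, of which 87.620 g is Sr.
So Sr makes up 87.620/183.676 = 0.4770 of the mass, i.e. 47.70%.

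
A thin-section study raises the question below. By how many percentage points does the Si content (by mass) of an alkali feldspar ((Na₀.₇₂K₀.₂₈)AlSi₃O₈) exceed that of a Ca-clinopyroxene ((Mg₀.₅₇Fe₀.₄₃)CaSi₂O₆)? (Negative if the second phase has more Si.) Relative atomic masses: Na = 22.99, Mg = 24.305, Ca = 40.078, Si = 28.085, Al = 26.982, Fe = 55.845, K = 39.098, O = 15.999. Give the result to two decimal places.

M((Na₀.₇₂K₀.₂₈)AlSi₃O₈) = 266.729 g/mol, so wt% Si = 84.255/266.729 × 100 = 31.59%.
M((Mg₀.₅₇Fe₀.₄₃)CaSi₂O₆) = 230.109 g/mol, so wt% Si = 56.170/230.109 × 100 = 24.41%.
31.59 − 24.41 = 7.18 pp.

7.18 percentage points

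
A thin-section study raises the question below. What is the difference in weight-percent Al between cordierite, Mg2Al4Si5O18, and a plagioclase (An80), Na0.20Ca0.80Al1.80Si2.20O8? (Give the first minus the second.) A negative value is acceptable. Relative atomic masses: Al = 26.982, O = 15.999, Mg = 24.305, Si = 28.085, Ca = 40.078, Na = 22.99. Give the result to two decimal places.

0.79 percentage points

First mineral: 107.928 g Al in 584.945 g formula = 18.45 wt% Al.
Second mineral: 48.568 g Al in 275.007 g formula = 17.66 wt% Al.
18.45% − 17.66% gives a difference of 0.79 percentage points.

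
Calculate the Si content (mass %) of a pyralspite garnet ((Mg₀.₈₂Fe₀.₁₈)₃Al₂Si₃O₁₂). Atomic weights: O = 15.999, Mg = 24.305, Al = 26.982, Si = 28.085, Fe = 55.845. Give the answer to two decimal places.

20.05 mass %

Molar mass of (Mg₀.₈₂Fe₀.₁₈)₃Al₂Si₃O₁₂: 2.46×24.305 + 0.54×55.845 + 2×26.982 + 3×28.085 + 12×15.999 = 420.154 g/mol.
Mass of Si per formula unit: 3 × 28.085 = 84.255 g.
Weight fraction Si = 84.255 / 420.154 = 0.2005.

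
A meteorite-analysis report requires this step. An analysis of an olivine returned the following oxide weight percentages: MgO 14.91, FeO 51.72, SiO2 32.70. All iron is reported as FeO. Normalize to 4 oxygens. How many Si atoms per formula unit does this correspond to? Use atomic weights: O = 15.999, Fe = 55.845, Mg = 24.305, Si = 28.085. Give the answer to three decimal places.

14.91 wt% MgO ÷ 40.304 g/mol = 0.36994 mol, giving 0.36994 Mg and 0.36994 O.
51.72 wt% FeO ÷ 71.844 g/mol = 0.71989 mol, giving 0.71989 Fe and 0.71989 O.
32.70 wt% SiO2 ÷ 60.083 g/mol = 0.54425 mol, giving 0.54425 Si and 1.08850 O.
Oxygen sums to 2.17833; scaling by 4/2.17833 = 1.83627 puts the formula on 4 O.
Si: 0.54425 × 1.83627 = 0.999 atoms per formula unit.

0.999 Si apfu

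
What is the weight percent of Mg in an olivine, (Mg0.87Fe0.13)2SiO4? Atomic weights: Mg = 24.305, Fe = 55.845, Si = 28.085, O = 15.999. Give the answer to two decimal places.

M((Mg0.87Fe0.13)2SiO4) = 148.891 g/mol.
Mg contributes 1.74 × 24.305 = 42.291 g per mole.
42.291/148.891 = 0.2840 → 28.40%.

28.40 mass %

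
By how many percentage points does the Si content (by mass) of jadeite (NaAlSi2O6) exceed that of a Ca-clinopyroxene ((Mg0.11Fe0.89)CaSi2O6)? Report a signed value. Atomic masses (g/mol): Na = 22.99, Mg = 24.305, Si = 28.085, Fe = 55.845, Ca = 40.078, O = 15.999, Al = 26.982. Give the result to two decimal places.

First mineral: 56.170 g Si in 202.136 g formula = 27.79 wt% Si.
Second mineral: 56.170 g Si in 244.618 g formula = 22.96 wt% Si.
27.79% − 22.96% gives a difference of 4.83 percentage points.

4.83 percentage points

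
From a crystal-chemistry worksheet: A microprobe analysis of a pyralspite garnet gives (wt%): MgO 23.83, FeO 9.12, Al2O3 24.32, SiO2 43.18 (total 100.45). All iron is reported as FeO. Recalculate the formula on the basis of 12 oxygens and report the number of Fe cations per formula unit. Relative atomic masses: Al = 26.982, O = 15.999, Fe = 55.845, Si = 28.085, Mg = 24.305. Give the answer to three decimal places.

0.531 Fe apfu

23.83 wt% MgO ÷ 40.304 g/mol = 0.59126 mol, giving 0.59126 Mg and 0.59126 O.
9.12 wt% FeO ÷ 71.844 g/mol = 0.12694 mol, giving 0.12694 Fe and 0.12694 O.
24.32 wt% Al2O3 ÷ 101.961 g/mol = 0.23852 mol, giving 0.47704 Al and 0.71556 O.
43.18 wt% SiO2 ÷ 60.083 g/mol = 0.71867 mol, giving 0.71867 Si and 1.43734 O.
Oxygen sums to 2.87110; scaling by 12/2.87110 = 4.17958 puts the formula on 12 O.
Fe: 0.12694 × 4.17958 = 0.531 atoms per formula unit.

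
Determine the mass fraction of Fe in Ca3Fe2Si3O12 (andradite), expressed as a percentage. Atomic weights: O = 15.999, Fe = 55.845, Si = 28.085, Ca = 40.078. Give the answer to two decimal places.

21.98 wt%

M(Ca3Fe2Si3O12) = 508.167 g/mol.
Fe contributes 2 × 55.845 = 111.690 g per mole.
111.690/508.167 = 0.2198 → 21.98%.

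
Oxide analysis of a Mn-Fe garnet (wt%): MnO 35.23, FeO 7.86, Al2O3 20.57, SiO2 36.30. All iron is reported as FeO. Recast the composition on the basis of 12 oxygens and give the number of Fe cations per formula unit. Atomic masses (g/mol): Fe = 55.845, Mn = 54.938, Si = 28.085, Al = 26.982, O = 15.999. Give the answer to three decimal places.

MnO: 35.23/70.937 = 0.49664 mol → 0.49664 mol Mn, 0.49664 mol O.
FeO: 7.86/71.844 = 0.10940 mol → 0.10940 mol Fe, 0.10940 mol O.
Al2O3: 20.57/101.961 = 0.20174 mol → 0.40348 mol Al, 0.60522 mol O.
SiO2: 36.30/60.083 = 0.60416 mol → 0.60416 mol Si, 1.20832 mol O.
Total oxygen = 2.41958 mol. Normalization factor = 12/2.41958 = 4.95954.
Fe per 12 O = 0.10940 × 4.95954 = 0.543.

0.543 Fe apfu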